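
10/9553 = 10/9553 = 0.00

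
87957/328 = 87957/328=268.16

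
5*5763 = 28815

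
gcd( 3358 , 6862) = 146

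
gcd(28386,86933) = 1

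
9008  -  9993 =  - 985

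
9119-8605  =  514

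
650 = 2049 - 1399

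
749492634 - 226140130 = 523352504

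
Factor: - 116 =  -2^2 * 29^1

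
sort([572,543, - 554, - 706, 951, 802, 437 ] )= [ - 706, - 554,437, 543,  572, 802,951]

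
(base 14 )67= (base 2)1011011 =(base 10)91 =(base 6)231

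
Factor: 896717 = 896717^1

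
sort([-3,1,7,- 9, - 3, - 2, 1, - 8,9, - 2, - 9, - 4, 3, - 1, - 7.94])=[-9, - 9 , - 8, - 7.94, - 4, - 3, - 3, - 2, - 2, - 1,1,1,  3, 7,9]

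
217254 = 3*72418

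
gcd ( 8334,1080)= 18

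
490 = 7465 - 6975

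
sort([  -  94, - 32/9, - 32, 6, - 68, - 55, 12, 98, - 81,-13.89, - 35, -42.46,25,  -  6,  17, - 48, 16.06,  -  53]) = [ - 94, - 81 , - 68, - 55, - 53,-48, - 42.46, -35, - 32 ,-13.89, - 6, - 32/9 , 6 , 12,16.06,17 , 25 , 98]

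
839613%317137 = 205339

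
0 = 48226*0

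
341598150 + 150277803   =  491875953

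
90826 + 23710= 114536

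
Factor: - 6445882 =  - 2^1*1213^1*2657^1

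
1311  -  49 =1262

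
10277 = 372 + 9905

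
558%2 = 0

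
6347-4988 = 1359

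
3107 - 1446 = 1661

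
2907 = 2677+230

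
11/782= 11/782 = 0.01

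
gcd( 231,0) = 231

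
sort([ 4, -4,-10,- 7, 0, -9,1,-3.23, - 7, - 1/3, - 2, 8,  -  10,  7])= [ - 10, - 10, - 9, - 7, - 7,-4,-3.23 , - 2,  -  1/3, 0,1,  4, 7, 8 ] 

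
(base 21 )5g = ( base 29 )45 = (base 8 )171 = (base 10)121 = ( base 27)4D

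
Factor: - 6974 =  -  2^1 * 11^1*317^1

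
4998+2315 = 7313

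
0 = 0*( - 4661 ) 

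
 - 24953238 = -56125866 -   -  31172628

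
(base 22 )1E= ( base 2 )100100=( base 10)36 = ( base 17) 22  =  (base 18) 20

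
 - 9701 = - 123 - 9578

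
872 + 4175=5047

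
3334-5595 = -2261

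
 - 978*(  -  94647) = 92564766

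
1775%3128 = 1775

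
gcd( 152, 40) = 8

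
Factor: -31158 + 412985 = 31^1*109^1 * 113^1 = 381827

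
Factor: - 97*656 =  - 63632 =- 2^4*41^1*97^1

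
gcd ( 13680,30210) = 570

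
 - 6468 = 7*( - 924)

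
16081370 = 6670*2411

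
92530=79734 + 12796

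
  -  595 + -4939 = -5534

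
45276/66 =686 = 686.00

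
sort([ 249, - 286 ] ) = [ - 286, 249]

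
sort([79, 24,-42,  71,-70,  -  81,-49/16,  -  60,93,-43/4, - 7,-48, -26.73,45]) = [- 81, - 70,- 60, - 48, - 42,-26.73, - 43/4, - 7 , - 49/16,24, 45, 71,79, 93 ]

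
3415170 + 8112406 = 11527576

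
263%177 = 86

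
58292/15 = 58292/15 = 3886.13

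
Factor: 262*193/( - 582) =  - 25283/291=-3^(-1 ) * 97^( - 1 ) * 131^1*193^1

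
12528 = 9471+3057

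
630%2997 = 630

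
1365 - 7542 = - 6177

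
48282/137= 352 + 58/137 = 352.42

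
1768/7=252 + 4/7 = 252.57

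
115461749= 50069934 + 65391815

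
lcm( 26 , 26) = 26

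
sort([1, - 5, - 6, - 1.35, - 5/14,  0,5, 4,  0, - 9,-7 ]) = [ - 9, - 7, - 6, - 5, - 1.35,-5/14,0 , 0, 1,  4,  5] 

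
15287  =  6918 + 8369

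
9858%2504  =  2346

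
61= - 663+724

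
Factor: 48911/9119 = 59/11=11^( - 1) *59^1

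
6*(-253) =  - 1518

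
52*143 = 7436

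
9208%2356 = 2140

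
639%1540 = 639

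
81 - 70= 11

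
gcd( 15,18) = 3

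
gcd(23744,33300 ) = 4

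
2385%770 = 75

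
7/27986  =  1/3998 = 0.00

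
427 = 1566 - 1139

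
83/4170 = 83/4170 = 0.02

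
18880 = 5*3776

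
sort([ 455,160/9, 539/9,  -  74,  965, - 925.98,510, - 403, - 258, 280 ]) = [-925.98,-403,  -  258,- 74,160/9, 539/9,280,  455, 510,965] 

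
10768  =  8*1346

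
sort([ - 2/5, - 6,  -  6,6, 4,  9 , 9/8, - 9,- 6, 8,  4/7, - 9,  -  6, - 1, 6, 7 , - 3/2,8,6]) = [ - 9, - 9, - 6, - 6,- 6, - 6, - 3/2, - 1 ,-2/5, 4/7, 9/8, 4,  6,6 , 6, 7,8,8,9]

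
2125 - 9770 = - 7645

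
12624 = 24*526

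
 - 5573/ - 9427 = 5573/9427 = 0.59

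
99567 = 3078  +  96489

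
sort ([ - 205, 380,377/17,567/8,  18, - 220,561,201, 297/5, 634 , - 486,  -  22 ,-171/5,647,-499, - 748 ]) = [ - 748,  -  499, - 486, - 220, - 205,  -  171/5,- 22, 18,377/17,297/5,567/8 , 201, 380,561,634,647 ] 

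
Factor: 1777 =1777^1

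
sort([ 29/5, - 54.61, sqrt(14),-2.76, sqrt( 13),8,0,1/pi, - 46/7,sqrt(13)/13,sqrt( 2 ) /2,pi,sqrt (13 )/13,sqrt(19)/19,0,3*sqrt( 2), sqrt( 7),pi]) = [ - 54.61,-46/7,-2.76,0,0, sqrt( 19 )/19,sqrt( 13) /13,sqrt( 13)/13,1/pi,sqrt( 2)/2,sqrt(7 ), pi,pi, sqrt(13 ),sqrt( 14),3*sqrt( 2),29/5,8]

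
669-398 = 271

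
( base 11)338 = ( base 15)1be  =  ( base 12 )298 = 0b110010100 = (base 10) 404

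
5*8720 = 43600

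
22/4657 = 22/4657 = 0.00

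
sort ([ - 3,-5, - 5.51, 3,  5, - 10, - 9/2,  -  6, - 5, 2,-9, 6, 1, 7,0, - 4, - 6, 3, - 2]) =[- 10, - 9,- 6 , - 6,- 5.51,-5, - 5 ,  -  9/2, -4 , - 3, - 2,0, 1, 2,3, 3 , 5,  6, 7]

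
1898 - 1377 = 521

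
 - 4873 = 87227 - 92100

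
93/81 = 31/27 = 1.15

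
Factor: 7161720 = 2^3*3^1*5^1*37^1 *1613^1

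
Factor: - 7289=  - 37^1*197^1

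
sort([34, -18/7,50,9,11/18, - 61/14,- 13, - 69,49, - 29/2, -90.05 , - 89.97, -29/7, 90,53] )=[ - 90.05, - 89.97, - 69, - 29/2, - 13 ,-61/14,-29/7, - 18/7,11/18,9,34, 49,50, 53, 90]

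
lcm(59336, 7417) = 59336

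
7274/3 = 7274/3= 2424.67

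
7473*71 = 530583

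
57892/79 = 732  +  64/79 = 732.81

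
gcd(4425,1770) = 885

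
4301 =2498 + 1803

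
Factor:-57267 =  - 3^4*7^1 * 101^1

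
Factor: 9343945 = 5^1*13^1*29^1*4957^1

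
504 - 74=430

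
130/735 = 26/147  =  0.18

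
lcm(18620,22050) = 837900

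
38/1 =38 = 38.00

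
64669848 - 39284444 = 25385404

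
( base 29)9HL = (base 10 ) 8083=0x1F93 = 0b1111110010011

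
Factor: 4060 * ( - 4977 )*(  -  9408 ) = 190103880960 = 2^8* 3^3 * 5^1*7^4 * 29^1*79^1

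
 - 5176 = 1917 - 7093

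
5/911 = 5/911 = 0.01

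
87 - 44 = 43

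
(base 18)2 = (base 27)2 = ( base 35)2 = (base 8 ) 2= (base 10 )2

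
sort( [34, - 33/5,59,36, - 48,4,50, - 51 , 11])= [ - 51, - 48, - 33/5, 4, 11,  34,36, 50,59]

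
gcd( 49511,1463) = 77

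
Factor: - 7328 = -2^5*229^1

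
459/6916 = 459/6916= 0.07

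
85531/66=1295  +  61/66 =1295.92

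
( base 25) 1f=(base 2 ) 101000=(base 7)55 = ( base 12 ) 34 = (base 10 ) 40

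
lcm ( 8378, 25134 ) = 25134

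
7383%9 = 3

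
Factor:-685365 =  - 3^1*5^1*45691^1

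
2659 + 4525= 7184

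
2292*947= 2170524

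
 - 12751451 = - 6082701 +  - 6668750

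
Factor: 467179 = 139^1 * 3361^1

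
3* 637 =1911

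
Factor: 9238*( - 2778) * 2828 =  - 72575427792  =  - 2^4*3^1*7^1  *31^1 * 101^1*149^1*463^1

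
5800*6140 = 35612000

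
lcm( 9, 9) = 9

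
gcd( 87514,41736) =94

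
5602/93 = 5602/93 = 60.24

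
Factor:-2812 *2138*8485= -51012295160 = -2^3*5^1 * 19^1*37^1*1069^1*1697^1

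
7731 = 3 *2577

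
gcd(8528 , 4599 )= 1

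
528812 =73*7244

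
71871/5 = 71871/5 = 14374.20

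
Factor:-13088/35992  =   - 2^2*11^( - 1)= -  4/11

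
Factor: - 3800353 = - 307^1*12379^1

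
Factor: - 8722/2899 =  - 2^1 * 7^2* 13^( - 1 )*89^1*223^( - 1)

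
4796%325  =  246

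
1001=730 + 271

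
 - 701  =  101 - 802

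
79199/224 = 353 + 127/224=353.57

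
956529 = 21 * 45549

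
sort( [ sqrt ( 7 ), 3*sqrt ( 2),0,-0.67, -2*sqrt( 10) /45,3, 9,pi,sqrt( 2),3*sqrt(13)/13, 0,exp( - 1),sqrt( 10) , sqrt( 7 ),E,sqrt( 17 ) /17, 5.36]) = [-0.67, - 2*sqrt( 10) /45,0, 0, sqrt(17) /17, exp( - 1), 3*sqrt( 13 )/13,sqrt(2 ), sqrt(7),sqrt(7 ), E,3,pi, sqrt(10 ), 3*sqrt(2),5.36, 9] 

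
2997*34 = 101898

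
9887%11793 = 9887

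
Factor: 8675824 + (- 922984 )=7752840=   2^3*3^1*5^1*23^1*53^2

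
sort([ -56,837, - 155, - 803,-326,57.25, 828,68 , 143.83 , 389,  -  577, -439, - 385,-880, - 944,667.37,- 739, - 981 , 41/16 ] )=[ -981, - 944, - 880, -803 , - 739, -577, -439, - 385, - 326, - 155, - 56,41/16, 57.25,68, 143.83,389,667.37, 828, 837]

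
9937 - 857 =9080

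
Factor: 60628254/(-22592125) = - 2^1*3^1*5^( - 3 )*137^1*149^( - 1 ) * 1213^(-1)*73757^1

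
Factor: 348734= 2^1*174367^1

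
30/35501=30/35501= 0.00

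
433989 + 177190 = 611179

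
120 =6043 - 5923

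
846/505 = 846/505 = 1.68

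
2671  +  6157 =8828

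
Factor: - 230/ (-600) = 23/60 = 2^( - 2 )*3^( - 1) * 5^(- 1)*23^1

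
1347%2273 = 1347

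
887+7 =894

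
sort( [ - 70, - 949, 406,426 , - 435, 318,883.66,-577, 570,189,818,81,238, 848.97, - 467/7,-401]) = [ - 949, - 577,  -  435, - 401, - 70, - 467/7, 81,189, 238,318, 406,426, 570,818,848.97,883.66]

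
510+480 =990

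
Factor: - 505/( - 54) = 2^( - 1)* 3^( - 3)*5^1*101^1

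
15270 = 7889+7381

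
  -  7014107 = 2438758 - 9452865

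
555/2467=555/2467 = 0.22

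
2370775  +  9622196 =11992971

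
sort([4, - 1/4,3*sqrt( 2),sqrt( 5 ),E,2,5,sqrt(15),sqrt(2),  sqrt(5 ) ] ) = [ - 1/4,sqrt(2), 2,sqrt(5),sqrt(5 ), E,sqrt(15)  ,  4, 3*sqrt(2 ),5] 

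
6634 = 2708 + 3926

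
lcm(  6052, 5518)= 187612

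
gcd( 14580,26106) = 6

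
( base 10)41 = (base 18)25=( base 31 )1A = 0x29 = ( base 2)101001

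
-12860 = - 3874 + - 8986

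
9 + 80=89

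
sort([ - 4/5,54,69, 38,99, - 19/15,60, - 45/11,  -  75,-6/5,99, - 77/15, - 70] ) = [ -75, - 70  , - 77/15, - 45/11, - 19/15,-6/5, - 4/5,  38, 54,60,69, 99,99]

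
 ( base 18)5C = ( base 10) 102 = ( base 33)33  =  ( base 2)1100110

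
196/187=196/187= 1.05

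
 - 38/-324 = 19/162 = 0.12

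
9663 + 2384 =12047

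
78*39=3042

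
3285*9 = 29565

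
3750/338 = 11 + 16/169 = 11.09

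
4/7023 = 4/7023=0.00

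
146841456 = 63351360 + 83490096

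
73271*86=6301306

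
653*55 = 35915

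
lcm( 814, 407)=814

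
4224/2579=4224/2579=1.64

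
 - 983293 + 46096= - 937197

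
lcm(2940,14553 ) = 291060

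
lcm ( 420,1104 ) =38640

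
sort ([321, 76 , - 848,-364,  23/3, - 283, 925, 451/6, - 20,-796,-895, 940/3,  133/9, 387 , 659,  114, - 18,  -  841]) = [-895 ,- 848, - 841, - 796,  -  364, - 283, -20, - 18 , 23/3, 133/9,  451/6, 76, 114,940/3, 321, 387,  659,925] 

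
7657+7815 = 15472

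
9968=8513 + 1455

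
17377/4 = 4344+1/4 =4344.25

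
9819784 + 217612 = 10037396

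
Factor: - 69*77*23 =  - 122199= - 3^1*7^1* 11^1*23^2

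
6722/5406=1 +658/2703 = 1.24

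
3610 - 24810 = - 21200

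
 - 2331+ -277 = -2608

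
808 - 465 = 343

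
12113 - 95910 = -83797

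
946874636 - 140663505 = 806211131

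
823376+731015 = 1554391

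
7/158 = 7/158= 0.04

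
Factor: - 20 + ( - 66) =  - 86 = - 2^1*43^1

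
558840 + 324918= 883758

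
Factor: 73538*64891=2^1*83^1*443^1*64891^1=4771954358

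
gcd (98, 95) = 1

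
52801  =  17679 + 35122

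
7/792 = 7/792 = 0.01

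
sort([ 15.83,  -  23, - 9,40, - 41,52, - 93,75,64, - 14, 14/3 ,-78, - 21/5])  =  [-93 ,- 78, - 41, - 23,-14, - 9,  -  21/5, 14/3,15.83,40, 52 , 64,75 ]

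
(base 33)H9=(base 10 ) 570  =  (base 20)18A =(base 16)23a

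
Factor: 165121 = 11^1*17^1*883^1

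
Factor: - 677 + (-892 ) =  - 3^1*523^1 = - 1569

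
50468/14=3604 + 6/7 = 3604.86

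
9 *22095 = 198855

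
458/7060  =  229/3530   =  0.06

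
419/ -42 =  - 10 + 1/42 = - 9.98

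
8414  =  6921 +1493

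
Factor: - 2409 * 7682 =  - 18505938 = -2^1*3^1 * 11^1*23^1*73^1*167^1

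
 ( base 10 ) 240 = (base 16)F0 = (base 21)b9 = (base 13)156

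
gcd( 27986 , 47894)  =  14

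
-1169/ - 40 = 29 + 9/40 = 29.23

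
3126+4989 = 8115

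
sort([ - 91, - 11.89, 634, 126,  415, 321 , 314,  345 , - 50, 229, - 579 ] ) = [ - 579, - 91,-50, - 11.89,126, 229, 314, 321, 345, 415, 634 ] 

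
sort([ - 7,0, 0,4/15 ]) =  [ - 7,0,0 , 4/15]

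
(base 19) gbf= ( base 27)866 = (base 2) 1011101110000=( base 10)6000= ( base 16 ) 1770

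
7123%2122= 757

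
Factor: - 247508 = -2^2*43^1 *1439^1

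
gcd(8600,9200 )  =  200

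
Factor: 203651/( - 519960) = - 47/120 =- 2^(-3)*3^( - 1)*5^(  -  1)*47^1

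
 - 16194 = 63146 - 79340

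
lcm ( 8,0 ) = 0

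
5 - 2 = 3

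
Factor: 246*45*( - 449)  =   - 4970430  =  - 2^1*3^3 * 5^1 * 41^1*449^1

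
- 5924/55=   -  5924/55=-107.71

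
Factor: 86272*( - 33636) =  - 2^10 * 3^1*337^1*2803^1  =  -  2901844992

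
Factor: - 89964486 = -2^1*3^3*47^1*35447^1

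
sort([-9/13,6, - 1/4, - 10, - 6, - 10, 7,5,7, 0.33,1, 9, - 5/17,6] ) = [ - 10, - 10, - 6, - 9/13 ,-5/17,  -  1/4, 0.33, 1,5,6,6,7,7,9]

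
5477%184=141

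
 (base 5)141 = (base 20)26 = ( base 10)46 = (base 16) 2E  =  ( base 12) 3a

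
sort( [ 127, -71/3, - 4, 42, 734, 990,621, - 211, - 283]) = [ - 283,  -  211, - 71/3, - 4,42,127,  621, 734,990]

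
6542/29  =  6542/29 = 225.59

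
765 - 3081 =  - 2316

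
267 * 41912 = 11190504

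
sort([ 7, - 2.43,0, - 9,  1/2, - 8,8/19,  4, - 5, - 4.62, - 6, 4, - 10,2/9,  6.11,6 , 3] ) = [ - 10, - 9, - 8, - 6, - 5, - 4.62, - 2.43,0, 2/9,8/19, 1/2, 3,4, 4,6,6.11  ,  7 ]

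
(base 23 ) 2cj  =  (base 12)949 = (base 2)10101001001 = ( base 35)13N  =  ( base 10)1353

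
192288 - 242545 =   -  50257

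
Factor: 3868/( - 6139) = - 2^2 *7^( - 1)*877^(-1 )*967^1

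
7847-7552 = 295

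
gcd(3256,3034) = 74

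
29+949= 978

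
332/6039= 332/6039= 0.05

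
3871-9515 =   -  5644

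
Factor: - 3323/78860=-2^(-2)*5^(-1)*3323^1*3943^( - 1)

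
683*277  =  189191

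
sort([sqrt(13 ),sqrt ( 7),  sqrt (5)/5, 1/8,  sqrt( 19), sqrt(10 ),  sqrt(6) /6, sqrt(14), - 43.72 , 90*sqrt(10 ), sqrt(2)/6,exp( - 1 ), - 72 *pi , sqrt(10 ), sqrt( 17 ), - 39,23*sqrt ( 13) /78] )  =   [-72*pi, - 43.72 , - 39, 1/8, sqrt( 2 ) /6,exp(-1 ), sqrt( 6)/6,sqrt(5) /5, 23 * sqrt (13)/78, sqrt( 7),sqrt(10 ), sqrt (10),sqrt(13 ), sqrt (14 ),sqrt(17 ), sqrt(19 ),90*sqrt( 10) ] 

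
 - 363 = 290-653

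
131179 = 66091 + 65088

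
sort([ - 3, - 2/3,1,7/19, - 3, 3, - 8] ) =[ - 8, - 3, - 3, - 2/3,7/19, 1, 3]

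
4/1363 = 4/1363 =0.00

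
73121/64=1142 + 33/64 = 1142.52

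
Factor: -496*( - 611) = 303056 =2^4 * 13^1*31^1 * 47^1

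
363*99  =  35937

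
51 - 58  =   - 7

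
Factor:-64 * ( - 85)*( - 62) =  - 337280=   - 2^7*5^1*17^1*31^1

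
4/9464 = 1/2366 = 0.00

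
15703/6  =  2617 + 1/6  =  2617.17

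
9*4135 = 37215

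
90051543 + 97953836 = 188005379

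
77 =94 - 17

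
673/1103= 673/1103 = 0.61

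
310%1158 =310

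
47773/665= 47773/665 = 71.84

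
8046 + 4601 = 12647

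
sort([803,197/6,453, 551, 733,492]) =[ 197/6, 453 , 492, 551,  733,803] 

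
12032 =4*3008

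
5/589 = 5/589 = 0.01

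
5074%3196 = 1878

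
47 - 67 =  - 20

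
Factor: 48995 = 5^1*41^1*239^1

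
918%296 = 30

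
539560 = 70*7708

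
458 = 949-491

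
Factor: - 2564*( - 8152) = 2^5*641^1*1019^1 = 20901728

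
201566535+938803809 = 1140370344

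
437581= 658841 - 221260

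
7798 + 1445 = 9243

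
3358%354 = 172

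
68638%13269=2293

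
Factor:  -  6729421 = - 29^1*232049^1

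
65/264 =65/264 = 0.25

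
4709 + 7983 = 12692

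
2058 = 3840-1782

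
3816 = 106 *36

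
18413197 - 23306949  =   - 4893752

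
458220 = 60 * 7637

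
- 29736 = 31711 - 61447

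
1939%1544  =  395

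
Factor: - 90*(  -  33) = 2970 = 2^1 *3^3*5^1*11^1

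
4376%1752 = 872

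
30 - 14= 16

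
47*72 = 3384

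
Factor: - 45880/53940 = -2^1*3^( - 1 )*29^ ( - 1)*37^1 = - 74/87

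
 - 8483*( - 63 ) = 534429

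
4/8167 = 4/8167 = 0.00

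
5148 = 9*572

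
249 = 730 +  - 481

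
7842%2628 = 2586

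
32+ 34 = 66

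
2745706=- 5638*( - 487 )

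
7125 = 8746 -1621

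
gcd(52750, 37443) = 1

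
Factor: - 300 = - 2^2*3^1*5^2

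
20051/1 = 20051=20051.00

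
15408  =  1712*9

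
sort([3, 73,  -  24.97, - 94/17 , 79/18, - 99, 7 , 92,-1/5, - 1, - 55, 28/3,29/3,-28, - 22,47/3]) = [ - 99,-55, -28, - 24.97, - 22, - 94/17, - 1 , - 1/5,3,  79/18,7,28/3,29/3,47/3,73,92]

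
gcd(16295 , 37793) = 1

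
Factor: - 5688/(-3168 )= 2^ (  -  2) * 11^ ( - 1) * 79^1 = 79/44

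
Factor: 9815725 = 5^2*392629^1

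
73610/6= 12268  +  1/3 = 12268.33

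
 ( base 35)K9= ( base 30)NJ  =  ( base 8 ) 1305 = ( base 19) 1I6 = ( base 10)709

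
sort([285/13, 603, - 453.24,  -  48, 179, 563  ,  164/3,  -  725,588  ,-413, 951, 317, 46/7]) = [ - 725,-453.24,-413,-48, 46/7,  285/13, 164/3, 179, 317, 563, 588,603,951] 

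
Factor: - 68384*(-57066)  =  2^6*3^1*2137^1*9511^1 = 3902401344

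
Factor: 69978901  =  69978901^1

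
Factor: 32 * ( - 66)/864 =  - 22/9  =  -2^1 * 3^( - 2)*11^1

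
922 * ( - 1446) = - 1333212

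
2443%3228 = 2443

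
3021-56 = 2965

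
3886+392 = 4278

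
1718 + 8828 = 10546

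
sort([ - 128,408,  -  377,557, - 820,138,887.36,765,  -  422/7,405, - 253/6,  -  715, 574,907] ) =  [ - 820, - 715, - 377,-128, - 422/7,  -  253/6,138,405,408,557,574,765, 887.36,907] 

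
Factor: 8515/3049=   5^1*13^1*131^1*3049^(-1)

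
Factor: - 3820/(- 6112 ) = 2^( - 3)*5^1=5/8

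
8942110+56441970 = 65384080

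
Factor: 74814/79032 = 337/356 = 2^ ( - 2 )*89^(  -  1 )*337^1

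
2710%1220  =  270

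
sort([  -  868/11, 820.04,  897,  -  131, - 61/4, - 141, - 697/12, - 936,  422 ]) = [ - 936,-141, - 131, - 868/11, - 697/12, - 61/4,422,  820.04, 897] 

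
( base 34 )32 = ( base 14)76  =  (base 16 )68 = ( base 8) 150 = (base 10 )104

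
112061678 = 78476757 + 33584921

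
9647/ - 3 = - 9647/3 = -3215.67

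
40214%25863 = 14351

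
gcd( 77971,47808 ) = 1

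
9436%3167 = 3102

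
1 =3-2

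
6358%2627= 1104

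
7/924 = 1/132 =0.01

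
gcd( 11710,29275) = 5855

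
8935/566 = 8935/566 = 15.79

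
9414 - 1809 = 7605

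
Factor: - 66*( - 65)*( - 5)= - 2^1*3^1*5^2*11^1*13^1 = - 21450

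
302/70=4 + 11/35 =4.31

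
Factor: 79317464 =2^3*1451^1*6833^1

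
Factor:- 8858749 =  - 23^1*283^1*1361^1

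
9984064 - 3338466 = 6645598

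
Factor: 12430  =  2^1*5^1*11^1*113^1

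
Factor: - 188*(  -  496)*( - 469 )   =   - 2^6*7^1 * 31^1*47^1*67^1=- 43733312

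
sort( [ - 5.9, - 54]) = [ - 54,-5.9 ]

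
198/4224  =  3/64 = 0.05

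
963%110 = 83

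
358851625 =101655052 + 257196573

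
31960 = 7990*4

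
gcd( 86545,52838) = 911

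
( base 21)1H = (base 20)1i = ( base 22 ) 1G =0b100110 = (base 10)38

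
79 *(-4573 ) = - 361267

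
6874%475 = 224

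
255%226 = 29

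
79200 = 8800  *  9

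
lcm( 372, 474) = 29388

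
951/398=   2+155/398 = 2.39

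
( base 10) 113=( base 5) 423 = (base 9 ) 135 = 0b1110001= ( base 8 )161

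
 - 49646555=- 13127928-36518627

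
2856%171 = 120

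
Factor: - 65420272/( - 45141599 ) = 2^4 * 5953^( - 1 ) * 7583^( - 1)*4088767^1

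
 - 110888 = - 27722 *4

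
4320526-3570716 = 749810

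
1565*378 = 591570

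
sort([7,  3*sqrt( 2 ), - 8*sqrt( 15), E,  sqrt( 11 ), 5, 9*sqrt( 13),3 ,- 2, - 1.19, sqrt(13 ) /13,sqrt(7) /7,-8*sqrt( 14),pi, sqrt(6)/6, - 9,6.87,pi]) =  [ - 8*sqrt(15), - 8 * sqrt(14 ), - 9, - 2, - 1.19, sqrt( 13 ) /13,sqrt( 7 ) /7, sqrt(6)/6, E,3,pi , pi, sqrt (11 ), 3*sqrt(2), 5,6.87,7,9*sqrt(13)] 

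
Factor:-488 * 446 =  - 217648   =  - 2^4*61^1*223^1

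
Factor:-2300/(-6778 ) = 1150/3389 = 2^1*5^2*23^1*3389^(-1 )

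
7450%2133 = 1051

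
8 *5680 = 45440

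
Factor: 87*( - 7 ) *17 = -3^1*7^1*17^1 * 29^1 = - 10353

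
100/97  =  1 + 3/97 = 1.03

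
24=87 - 63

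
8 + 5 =13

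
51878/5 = 10375 + 3/5= 10375.60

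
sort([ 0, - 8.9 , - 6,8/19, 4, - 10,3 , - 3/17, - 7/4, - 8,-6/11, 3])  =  [- 10, - 8.9, - 8, - 6  , - 7/4,  -  6/11,- 3/17, 0, 8/19,3,3, 4 ] 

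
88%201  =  88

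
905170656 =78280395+826890261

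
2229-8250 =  - 6021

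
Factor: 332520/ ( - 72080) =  - 2^( - 1) *3^1*53^( - 1 ) *163^1 = - 489/106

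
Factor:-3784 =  - 2^3  *11^1*43^1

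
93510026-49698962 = 43811064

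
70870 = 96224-25354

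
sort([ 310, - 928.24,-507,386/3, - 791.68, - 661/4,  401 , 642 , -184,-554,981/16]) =[ - 928.24, - 791.68, - 554, - 507, -184, - 661/4 , 981/16, 386/3, 310, 401,  642 ]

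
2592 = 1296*2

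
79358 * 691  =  54836378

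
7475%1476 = 95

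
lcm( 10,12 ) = 60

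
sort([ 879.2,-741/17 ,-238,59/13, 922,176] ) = [- 238, - 741/17,59/13,176,879.2, 922] 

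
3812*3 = 11436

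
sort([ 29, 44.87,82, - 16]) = [ - 16,29, 44.87, 82]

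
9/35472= 3/11824=0.00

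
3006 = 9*334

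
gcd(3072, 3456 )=384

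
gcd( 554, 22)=2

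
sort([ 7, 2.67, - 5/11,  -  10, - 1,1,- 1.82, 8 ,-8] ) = [ - 10,-8, - 1.82,-1,-5/11,1, 2.67,7, 8 ] 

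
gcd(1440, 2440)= 40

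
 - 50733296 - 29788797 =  - 80522093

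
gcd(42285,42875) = 5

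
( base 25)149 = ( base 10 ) 734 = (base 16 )2DE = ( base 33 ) m8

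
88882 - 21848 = 67034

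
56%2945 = 56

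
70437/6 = 11739 + 1/2 = 11739.50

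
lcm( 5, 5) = 5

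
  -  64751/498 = -64751/498  =  - 130.02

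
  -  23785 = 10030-33815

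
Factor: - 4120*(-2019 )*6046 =50292320880 = 2^4 *3^1*5^1*103^1 * 673^1*3023^1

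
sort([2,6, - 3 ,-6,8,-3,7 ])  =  [ - 6 , - 3, - 3, 2,6,7,8 ]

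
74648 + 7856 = 82504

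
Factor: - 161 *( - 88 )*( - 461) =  - 6531448 = - 2^3*7^1*11^1*23^1*461^1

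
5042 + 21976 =27018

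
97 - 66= 31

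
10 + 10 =20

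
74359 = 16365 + 57994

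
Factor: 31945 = 5^1*6389^1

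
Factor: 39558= 2^1*3^1 *19^1*347^1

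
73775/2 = 73775/2 = 36887.50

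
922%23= 2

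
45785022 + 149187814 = 194972836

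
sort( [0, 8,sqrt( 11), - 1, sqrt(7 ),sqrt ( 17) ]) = [ - 1, 0, sqrt ( 7), sqrt(11), sqrt( 17), 8 ] 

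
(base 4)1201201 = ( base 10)6241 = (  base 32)631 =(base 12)3741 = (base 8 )14141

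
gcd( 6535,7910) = 5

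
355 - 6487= -6132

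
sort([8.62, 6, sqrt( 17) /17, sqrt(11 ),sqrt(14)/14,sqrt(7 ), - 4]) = [-4,sqrt( 17) /17, sqrt( 14 )/14,sqrt( 7), sqrt(11), 6,8.62 ]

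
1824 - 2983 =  - 1159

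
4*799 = 3196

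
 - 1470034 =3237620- 4707654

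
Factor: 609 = 3^1*7^1 * 29^1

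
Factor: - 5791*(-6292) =2^2*11^2*13^1*5791^1 = 36436972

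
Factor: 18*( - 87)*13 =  - 2^1*3^3*13^1*29^1  =  -  20358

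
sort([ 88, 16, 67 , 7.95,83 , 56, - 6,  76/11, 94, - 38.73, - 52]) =[ - 52,-38.73,-6,76/11,7.95,16, 56, 67, 83,88,94] 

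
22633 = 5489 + 17144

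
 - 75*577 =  - 43275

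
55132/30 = 1837 + 11/15= 1837.73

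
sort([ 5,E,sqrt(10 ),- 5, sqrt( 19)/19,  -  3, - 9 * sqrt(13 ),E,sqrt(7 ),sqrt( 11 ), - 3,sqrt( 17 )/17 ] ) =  [ - 9*sqrt( 13 ), - 5, - 3,  -  3,sqrt(19)/19, sqrt(17)/17,sqrt( 7), E,E , sqrt(10), sqrt( 11 ), 5 ] 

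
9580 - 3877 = 5703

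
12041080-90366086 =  - 78325006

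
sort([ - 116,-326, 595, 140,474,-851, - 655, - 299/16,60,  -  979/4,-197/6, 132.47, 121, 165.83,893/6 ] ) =[ -851, - 655,  -  326, - 979/4 ,  -  116,- 197/6,  -  299/16 , 60, 121,132.47,140,893/6, 165.83, 474, 595]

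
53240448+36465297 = 89705745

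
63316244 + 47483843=110800087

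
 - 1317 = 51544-52861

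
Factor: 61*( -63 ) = - 3^2*7^1 * 61^1 = -3843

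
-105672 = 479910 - 585582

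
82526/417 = 82526/417=   197.90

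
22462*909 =20417958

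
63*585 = 36855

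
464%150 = 14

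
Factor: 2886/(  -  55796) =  - 2^( - 1)*3^1*29^( - 1) = -3/58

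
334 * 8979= 2998986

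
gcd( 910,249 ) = 1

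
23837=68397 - 44560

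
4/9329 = 4/9329 = 0.00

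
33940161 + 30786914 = 64727075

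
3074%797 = 683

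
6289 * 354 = 2226306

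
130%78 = 52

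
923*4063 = 3750149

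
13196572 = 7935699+5260873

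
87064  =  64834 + 22230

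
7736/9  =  859 + 5/9= 859.56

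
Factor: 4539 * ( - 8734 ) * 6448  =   - 255622100448 =- 2^5 *3^1*  11^1 * 13^1 * 17^1 * 31^1 * 89^1*397^1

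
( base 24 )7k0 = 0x11a0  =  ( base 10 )4512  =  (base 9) 6163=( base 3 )20012010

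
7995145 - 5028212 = 2966933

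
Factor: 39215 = 5^1*11^1*23^1*31^1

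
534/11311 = 534/11311= 0.05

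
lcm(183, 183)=183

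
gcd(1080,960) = 120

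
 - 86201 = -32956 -53245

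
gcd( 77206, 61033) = 1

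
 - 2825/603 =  - 2825/603 = -  4.68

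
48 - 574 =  - 526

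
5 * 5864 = 29320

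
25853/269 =96 + 29/269 = 96.11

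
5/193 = 5/193 = 0.03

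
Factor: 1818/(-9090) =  - 5^(-1) = - 1/5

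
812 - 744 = 68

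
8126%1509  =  581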